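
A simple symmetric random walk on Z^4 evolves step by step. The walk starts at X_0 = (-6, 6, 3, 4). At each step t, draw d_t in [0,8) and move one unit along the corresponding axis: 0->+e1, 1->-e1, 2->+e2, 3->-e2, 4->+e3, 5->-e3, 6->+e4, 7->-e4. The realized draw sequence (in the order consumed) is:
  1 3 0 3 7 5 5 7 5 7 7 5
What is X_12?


t=0: X=(-6, 6, 3, 4), d=1 → -e1, X_1=(-7, 6, 3, 4)
t=1: X=(-7, 6, 3, 4), d=3 → -e2, X_2=(-7, 5, 3, 4)
t=2: X=(-7, 5, 3, 4), d=0 → +e1, X_3=(-6, 5, 3, 4)
t=3: X=(-6, 5, 3, 4), d=3 → -e2, X_4=(-6, 4, 3, 4)
t=4: X=(-6, 4, 3, 4), d=7 → -e4, X_5=(-6, 4, 3, 3)
t=5: X=(-6, 4, 3, 3), d=5 → -e3, X_6=(-6, 4, 2, 3)
t=6: X=(-6, 4, 2, 3), d=5 → -e3, X_7=(-6, 4, 1, 3)
t=7: X=(-6, 4, 1, 3), d=7 → -e4, X_8=(-6, 4, 1, 2)
t=8: X=(-6, 4, 1, 2), d=5 → -e3, X_9=(-6, 4, 0, 2)
t=9: X=(-6, 4, 0, 2), d=7 → -e4, X_10=(-6, 4, 0, 1)
t=10: X=(-6, 4, 0, 1), d=7 → -e4, X_11=(-6, 4, 0, 0)
t=11: X=(-6, 4, 0, 0), d=5 → -e3, X_12=(-6, 4, -1, 0)

(-6, 4, -1, 0)


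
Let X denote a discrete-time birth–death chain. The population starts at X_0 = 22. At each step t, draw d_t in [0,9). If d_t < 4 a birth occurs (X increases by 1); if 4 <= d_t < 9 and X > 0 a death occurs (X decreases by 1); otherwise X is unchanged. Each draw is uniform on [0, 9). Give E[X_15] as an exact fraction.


X can drop by at most 1 per step and X_0 = 22 > T = 15, so X_t >= 22 − t >= 7 > 0 for every t <= 15: the floor at 0 (the 'and X > 0' condition) never binds. Hence X_15 = X_0 + Σ_{t<15} Y_t with i.i.d. increments Y_t = y(d_t) ∈ {+1, −1, 0}.
Outcome values over d=0..8: [1, 1, 1, 1, -1, -1, -1, -1, -1]
Σy = -1, Σy² = 9, M = 9
μ = -1/9 = -1/9,  σ² = 9/9 − (-1/9)² = 80/81
E[X_15] = 22 + 15·(-1/9) = 61/3

61/3


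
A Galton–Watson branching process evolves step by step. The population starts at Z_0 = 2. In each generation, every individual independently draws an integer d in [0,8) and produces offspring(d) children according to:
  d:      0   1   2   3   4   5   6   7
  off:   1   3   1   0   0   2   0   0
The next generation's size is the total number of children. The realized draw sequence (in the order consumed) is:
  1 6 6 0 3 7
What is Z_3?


0

gen 0: Z_0=2, draws=[1, 6], offspring=[3, 0], Z_1=3
gen 1: Z_1=3, draws=[6, 0, 3], offspring=[0, 1, 0], Z_2=1
gen 2: Z_2=1, draws=[7], offspring=[0], Z_3=0


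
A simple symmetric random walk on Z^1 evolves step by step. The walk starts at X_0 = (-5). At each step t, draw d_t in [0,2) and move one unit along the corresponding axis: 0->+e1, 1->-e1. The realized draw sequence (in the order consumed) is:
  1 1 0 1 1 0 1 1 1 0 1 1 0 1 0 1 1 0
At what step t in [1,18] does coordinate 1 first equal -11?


12

t=0: X=(-5), d=1 → -e1, X_1=(-6)
t=1: X=(-6), d=1 → -e1, X_2=(-7)
t=2: X=(-7), d=0 → +e1, X_3=(-6)
t=3: X=(-6), d=1 → -e1, X_4=(-7)
t=4: X=(-7), d=1 → -e1, X_5=(-8)
t=5: X=(-8), d=0 → +e1, X_6=(-7)
t=6: X=(-7), d=1 → -e1, X_7=(-8)
t=7: X=(-8), d=1 → -e1, X_8=(-9)
t=8: X=(-9), d=1 → -e1, X_9=(-10)
t=9: X=(-10), d=0 → +e1, X_10=(-9)
t=10: X=(-9), d=1 → -e1, X_11=(-10)
t=11: X=(-10), d=1 → -e1, X_12=(-11)
t=12: X=(-11), d=0 → +e1, X_13=(-10)
t=13: X=(-10), d=1 → -e1, X_14=(-11)
t=14: X=(-11), d=0 → +e1, X_15=(-10)
t=15: X=(-10), d=1 → -e1, X_16=(-11)
t=16: X=(-11), d=1 → -e1, X_17=(-12)
t=17: X=(-12), d=0 → +e1, X_18=(-11)


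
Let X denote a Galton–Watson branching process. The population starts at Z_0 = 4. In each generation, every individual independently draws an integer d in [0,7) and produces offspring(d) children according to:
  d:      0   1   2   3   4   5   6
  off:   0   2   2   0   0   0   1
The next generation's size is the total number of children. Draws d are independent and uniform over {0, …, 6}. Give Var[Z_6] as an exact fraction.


24230700000/13841287201

Outcome values over d=0..6: [0, 2, 2, 0, 0, 0, 1]
Σy = 5, Σy² = 9, M = 7
μ = 5/7 = 5/7,  σ² = 9/7 − (5/7)² = 38/49
V_0 = 0, E_0 = 4
V_1 = 38/49·E_0 + (5/7)²·V_0 = 152/49;  E_1 = 20/7
V_2 = 38/49·E_1 + (5/7)²·V_1 = 9120/2401;  E_2 = 100/49
V_3 = 38/49·E_2 + (5/7)²·V_2 = 414200/117649;  E_3 = 500/343
V_4 = 38/49·E_3 + (5/7)²·V_3 = 16872000/5764801;  E_4 = 2500/2401
V_5 = 38/49·E_4 + (5/7)²·V_4 = 649895000/282475249;  E_5 = 12500/16807
V_6 = 38/49·E_5 + (5/7)²·V_5 = 24230700000/13841287201;  E_6 = 62500/117649


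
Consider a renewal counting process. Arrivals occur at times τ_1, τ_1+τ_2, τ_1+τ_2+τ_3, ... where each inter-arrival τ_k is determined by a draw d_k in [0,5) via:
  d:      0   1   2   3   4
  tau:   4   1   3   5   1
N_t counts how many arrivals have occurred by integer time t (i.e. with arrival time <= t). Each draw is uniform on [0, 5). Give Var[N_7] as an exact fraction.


6945790496/6103515625

Inter-arrival values over d=0..4: [4, 1, 3, 5, 1]
Each d has probability 1/5, so the pmf of τ is: f(1) = 2/5, f(3) = 1/5, f(4) = 1/5, f(5) = 1/5
Let p_n(j) = P(N_n = j), with p_0 = [1]. Condition on τ_1: p_n(0) = P(τ > n), and for j >= 1, p_n(j) = Σ_{k<=n} f(k)·p_{n−k}(j−1)
p_1 = [3/5, 2/5]  (j = 0..1)
p_2 = [3/5, 6/25, 4/25]  (j = 0..2)
p_3 = [2/5, 11/25, 12/125, 8/125]  (j = 0..3)
p_4 = [1/5, 12/25, 32/125, 24/625, 16/625]  (j = 0..4)
p_5 = [0, 13/25, 8/25, 84/625, 48/3125, 32/3125]  (j = 0..5)
p_6 = [0, 8/25, 53/125, 112/625, 208/3125, 96/15625, 64/15625]  (j = 0..6)
p_7 = [0, 6/25, 9/25, 34/125, 288/3125, 496/15625, 192/78125, 128/78125]  (j = 0..7)
E[N_7] = Σ j·p_7(j) = 181998/78125;  E[N_7²] = Σ j²·p_7(j) = 512884/78125
Var[N_7] = 512884/78125 − (181998/78125)² = 6945790496/6103515625


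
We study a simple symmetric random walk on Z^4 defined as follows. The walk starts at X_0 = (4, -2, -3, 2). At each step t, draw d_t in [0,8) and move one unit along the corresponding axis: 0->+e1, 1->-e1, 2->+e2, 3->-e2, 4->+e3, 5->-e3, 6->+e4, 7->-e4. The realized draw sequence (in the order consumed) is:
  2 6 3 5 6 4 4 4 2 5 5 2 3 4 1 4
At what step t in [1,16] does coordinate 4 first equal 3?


t=0: X=(4, -2, -3, 2), d=2 → +e2, X_1=(4, -1, -3, 2)
t=1: X=(4, -1, -3, 2), d=6 → +e4, X_2=(4, -1, -3, 3)
t=2: X=(4, -1, -3, 3), d=3 → -e2, X_3=(4, -2, -3, 3)
t=3: X=(4, -2, -3, 3), d=5 → -e3, X_4=(4, -2, -4, 3)
t=4: X=(4, -2, -4, 3), d=6 → +e4, X_5=(4, -2, -4, 4)
t=5: X=(4, -2, -4, 4), d=4 → +e3, X_6=(4, -2, -3, 4)
t=6: X=(4, -2, -3, 4), d=4 → +e3, X_7=(4, -2, -2, 4)
t=7: X=(4, -2, -2, 4), d=4 → +e3, X_8=(4, -2, -1, 4)
t=8: X=(4, -2, -1, 4), d=2 → +e2, X_9=(4, -1, -1, 4)
t=9: X=(4, -1, -1, 4), d=5 → -e3, X_10=(4, -1, -2, 4)
t=10: X=(4, -1, -2, 4), d=5 → -e3, X_11=(4, -1, -3, 4)
t=11: X=(4, -1, -3, 4), d=2 → +e2, X_12=(4, 0, -3, 4)
t=12: X=(4, 0, -3, 4), d=3 → -e2, X_13=(4, -1, -3, 4)
t=13: X=(4, -1, -3, 4), d=4 → +e3, X_14=(4, -1, -2, 4)
t=14: X=(4, -1, -2, 4), d=1 → -e1, X_15=(3, -1, -2, 4)
t=15: X=(3, -1, -2, 4), d=4 → +e3, X_16=(3, -1, -1, 4)

2


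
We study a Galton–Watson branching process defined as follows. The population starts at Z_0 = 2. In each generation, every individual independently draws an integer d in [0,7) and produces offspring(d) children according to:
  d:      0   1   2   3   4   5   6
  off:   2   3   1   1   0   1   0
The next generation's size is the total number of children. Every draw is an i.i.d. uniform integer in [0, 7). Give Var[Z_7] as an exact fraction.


32051419938816/678223072849

Outcome values over d=0..6: [2, 3, 1, 1, 0, 1, 0]
Σy = 8, Σy² = 16, M = 7
μ = 8/7 = 8/7,  σ² = 16/7 − (8/7)² = 48/49
V_0 = 0, E_0 = 2
V_1 = 48/49·E_0 + (8/7)²·V_0 = 96/49;  E_1 = 16/7
V_2 = 48/49·E_1 + (8/7)²·V_1 = 11520/2401;  E_2 = 128/49
V_3 = 48/49·E_2 + (8/7)²·V_2 = 1038336/117649;  E_3 = 1024/343
V_4 = 48/49·E_3 + (8/7)²·V_3 = 83312640/5764801;  E_4 = 8192/2401
V_5 = 48/49·E_4 + (8/7)²·V_4 = 6276120576/282475249;  E_5 = 65536/16807
V_6 = 48/49·E_5 + (8/7)²·V_5 = 454541967360/13841287201;  E_6 = 524288/117649
V_7 = 48/49·E_6 + (8/7)²·V_6 = 32051419938816/678223072849;  E_7 = 4194304/823543


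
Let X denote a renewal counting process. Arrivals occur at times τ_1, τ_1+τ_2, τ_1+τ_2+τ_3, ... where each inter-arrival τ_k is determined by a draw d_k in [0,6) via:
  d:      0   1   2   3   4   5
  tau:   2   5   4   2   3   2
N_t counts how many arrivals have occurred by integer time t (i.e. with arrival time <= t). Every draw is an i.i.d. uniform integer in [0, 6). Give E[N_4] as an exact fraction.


Inter-arrival values over d=0..5: [2, 5, 4, 2, 3, 2]
Each d has probability 1/6, so the pmf of τ is: f(2) = 1/2, f(3) = 1/6, f(4) = 1/6, f(5) = 1/6
Renewal equation for m(n) = E[N_n]: condition on τ_1 = k (if k <= n, one arrival plus a fresh copy on the remaining n−k steps): m(n) = F(n) + Σ_{k<=n} f(k)·m(n−k), where F(n) = P(τ <= n) and m(0) = 0
m(1) = F(1) = 0
m(2) = F(2) = 1/2
m(3) = F(3) = 2/3
m(4) = F(4) + f(2)·m(2) = 5/6 + 1/2·1/2 = 13/12
E[N_4] = m(4) = 13/12

13/12


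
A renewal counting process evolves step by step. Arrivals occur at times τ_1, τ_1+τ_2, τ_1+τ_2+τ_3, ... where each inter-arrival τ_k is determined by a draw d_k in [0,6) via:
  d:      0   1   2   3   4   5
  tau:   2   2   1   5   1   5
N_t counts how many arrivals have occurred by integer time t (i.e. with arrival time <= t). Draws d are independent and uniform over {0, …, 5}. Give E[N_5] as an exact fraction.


Inter-arrival values over d=0..5: [2, 2, 1, 5, 1, 5]
Each d has probability 1/6, so the pmf of τ is: f(1) = 1/3, f(2) = 1/3, f(5) = 1/3
Renewal equation for m(n) = E[N_n]: condition on τ_1 = k (if k <= n, one arrival plus a fresh copy on the remaining n−k steps): m(n) = F(n) + Σ_{k<=n} f(k)·m(n−k), where F(n) = P(τ <= n) and m(0) = 0
m(1) = F(1) = 1/3
m(2) = F(2) + f(1)·m(1) = 2/3 + 1/3·1/3 = 7/9
m(3) = F(3) + f(1)·m(2) + f(2)·m(1) = 2/3 + 1/3·7/9 + 1/3·1/3 = 28/27
m(4) = F(4) + f(1)·m(3) + f(2)·m(2) = 2/3 + 1/3·28/27 + 1/3·7/9 = 103/81
m(5) = F(5) + f(1)·m(4) + f(2)·m(3) = 1 + 1/3·103/81 + 1/3·28/27 = 430/243
E[N_5] = m(5) = 430/243

430/243


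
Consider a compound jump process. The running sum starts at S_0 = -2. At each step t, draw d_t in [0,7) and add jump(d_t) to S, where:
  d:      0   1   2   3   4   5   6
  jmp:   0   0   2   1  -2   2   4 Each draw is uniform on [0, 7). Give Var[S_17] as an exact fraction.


Outcome values over d=0..6: [0, 0, 2, 1, -2, 2, 4]
Σy = 7, Σy² = 29, M = 7
μ = 7/7 = 1,  σ² = 29/7 − (1)² = 22/7
Independent increments: Var[S_17] = 17·σ² = 17·(22/7) = 374/7

374/7


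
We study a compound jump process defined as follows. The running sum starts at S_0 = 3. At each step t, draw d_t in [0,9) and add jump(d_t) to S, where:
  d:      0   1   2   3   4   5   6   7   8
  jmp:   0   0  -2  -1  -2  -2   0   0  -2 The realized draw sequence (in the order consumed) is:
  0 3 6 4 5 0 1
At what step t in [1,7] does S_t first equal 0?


4

t=0: S=3, d=0, jump=0, S_1=3
t=1: S=3, d=3, jump=-1, S_2=2
t=2: S=2, d=6, jump=0, S_3=2
t=3: S=2, d=4, jump=-2, S_4=0
t=4: S=0, d=5, jump=-2, S_5=-2
t=5: S=-2, d=0, jump=0, S_6=-2
t=6: S=-2, d=1, jump=0, S_7=-2


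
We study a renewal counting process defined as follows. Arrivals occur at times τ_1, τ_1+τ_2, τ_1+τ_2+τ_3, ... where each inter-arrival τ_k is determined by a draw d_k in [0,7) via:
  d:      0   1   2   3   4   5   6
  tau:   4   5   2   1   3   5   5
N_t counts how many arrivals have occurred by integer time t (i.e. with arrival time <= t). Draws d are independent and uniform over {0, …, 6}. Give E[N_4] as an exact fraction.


1695/2401

Inter-arrival values over d=0..6: [4, 5, 2, 1, 3, 5, 5]
Each d has probability 1/7, so the pmf of τ is: f(1) = 1/7, f(2) = 1/7, f(3) = 1/7, f(4) = 1/7, f(5) = 3/7
Renewal equation for m(n) = E[N_n]: condition on τ_1 = k (if k <= n, one arrival plus a fresh copy on the remaining n−k steps): m(n) = F(n) + Σ_{k<=n} f(k)·m(n−k), where F(n) = P(τ <= n) and m(0) = 0
m(1) = F(1) = 1/7
m(2) = F(2) + f(1)·m(1) = 2/7 + 1/7·1/7 = 15/49
m(3) = F(3) + f(1)·m(2) + f(2)·m(1) = 3/7 + 1/7·15/49 + 1/7·1/7 = 169/343
m(4) = F(4) + f(1)·m(3) + f(2)·m(2) + f(3)·m(1) = 4/7 + 1/7·169/343 + 1/7·15/49 + 1/7·1/7 = 1695/2401
E[N_4] = m(4) = 1695/2401


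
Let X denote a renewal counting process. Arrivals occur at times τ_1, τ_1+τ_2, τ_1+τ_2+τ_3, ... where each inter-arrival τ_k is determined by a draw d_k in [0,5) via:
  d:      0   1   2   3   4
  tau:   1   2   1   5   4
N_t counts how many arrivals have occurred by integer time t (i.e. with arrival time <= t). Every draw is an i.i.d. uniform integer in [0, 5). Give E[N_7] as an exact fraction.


Inter-arrival values over d=0..4: [1, 2, 1, 5, 4]
Each d has probability 1/5, so the pmf of τ is: f(1) = 2/5, f(2) = 1/5, f(4) = 1/5, f(5) = 1/5
Renewal equation for m(n) = E[N_n]: condition on τ_1 = k (if k <= n, one arrival plus a fresh copy on the remaining n−k steps): m(n) = F(n) + Σ_{k<=n} f(k)·m(n−k), where F(n) = P(τ <= n) and m(0) = 0
m(1) = F(1) = 2/5
m(2) = F(2) + f(1)·m(1) = 3/5 + 2/5·2/5 = 19/25
m(3) = F(3) + f(1)·m(2) + f(2)·m(1) = 3/5 + 2/5·19/25 + 1/5·2/5 = 123/125
m(4) = F(4) + f(1)·m(3) + f(2)·m(2) = 4/5 + 2/5·123/125 + 1/5·19/25 = 841/625
m(5) = F(5) + f(1)·m(4) + f(2)·m(3) + f(4)·m(1) = 1 + 2/5·841/625 + 1/5·123/125 + 1/5·2/5 = 5672/3125
m(6) = F(6) + f(1)·m(5) + f(2)·m(4) + f(4)·m(2) + f(5)·m(1) = 1 + 2/5·5672/3125 + 1/5·841/625 + 1/5·19/25 + 1/5·2/5 = 34799/15625
m(7) = F(7) + f(1)·m(6) + f(2)·m(5) + f(4)·m(3) + f(5)·m(2) = 1 + 2/5·34799/15625 + 1/5·5672/3125 + 1/5·123/125 + 1/5·19/25 = 203333/78125
E[N_7] = m(7) = 203333/78125

203333/78125


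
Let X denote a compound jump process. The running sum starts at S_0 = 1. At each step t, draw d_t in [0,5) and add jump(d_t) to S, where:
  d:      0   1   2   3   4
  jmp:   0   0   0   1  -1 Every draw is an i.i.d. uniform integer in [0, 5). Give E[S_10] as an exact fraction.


1

Outcome values over d=0..4: [0, 0, 0, 1, -1]
Σy = 0, Σy² = 2, M = 5
μ = 0/5 = 0,  σ² = 2/5 − (0)² = 2/5
E[S_10] = 1 + 10·(0) = 1


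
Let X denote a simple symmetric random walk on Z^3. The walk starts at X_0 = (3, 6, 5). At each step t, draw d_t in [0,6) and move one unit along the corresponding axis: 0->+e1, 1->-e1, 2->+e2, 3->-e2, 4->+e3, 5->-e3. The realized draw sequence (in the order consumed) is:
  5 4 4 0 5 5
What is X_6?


t=0: X=(3, 6, 5), d=5 → -e3, X_1=(3, 6, 4)
t=1: X=(3, 6, 4), d=4 → +e3, X_2=(3, 6, 5)
t=2: X=(3, 6, 5), d=4 → +e3, X_3=(3, 6, 6)
t=3: X=(3, 6, 6), d=0 → +e1, X_4=(4, 6, 6)
t=4: X=(4, 6, 6), d=5 → -e3, X_5=(4, 6, 5)
t=5: X=(4, 6, 5), d=5 → -e3, X_6=(4, 6, 4)

(4, 6, 4)


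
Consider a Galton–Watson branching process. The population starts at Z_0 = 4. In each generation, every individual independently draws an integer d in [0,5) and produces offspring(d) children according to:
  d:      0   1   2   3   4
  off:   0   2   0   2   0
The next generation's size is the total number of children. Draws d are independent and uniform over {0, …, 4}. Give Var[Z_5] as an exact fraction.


Outcome values over d=0..4: [0, 2, 0, 2, 0]
Σy = 4, Σy² = 8, M = 5
μ = 4/5 = 4/5,  σ² = 8/5 − (4/5)² = 24/25
V_0 = 0, E_0 = 4
V_1 = 24/25·E_0 + (4/5)²·V_0 = 96/25;  E_1 = 16/5
V_2 = 24/25·E_1 + (4/5)²·V_1 = 3456/625;  E_2 = 64/25
V_3 = 24/25·E_2 + (4/5)²·V_2 = 93696/15625;  E_3 = 256/125
V_4 = 24/25·E_3 + (4/5)²·V_3 = 2267136/390625;  E_4 = 1024/625
V_5 = 24/25·E_4 + (4/5)²·V_4 = 51634176/9765625;  E_5 = 4096/3125

51634176/9765625


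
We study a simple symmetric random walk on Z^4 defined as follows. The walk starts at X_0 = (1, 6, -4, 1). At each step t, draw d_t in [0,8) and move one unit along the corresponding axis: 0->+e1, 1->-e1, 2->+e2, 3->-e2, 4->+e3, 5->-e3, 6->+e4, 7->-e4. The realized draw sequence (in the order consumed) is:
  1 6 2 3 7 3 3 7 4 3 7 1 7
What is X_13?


(-1, 3, -3, -2)

t=0: X=(1, 6, -4, 1), d=1 → -e1, X_1=(0, 6, -4, 1)
t=1: X=(0, 6, -4, 1), d=6 → +e4, X_2=(0, 6, -4, 2)
t=2: X=(0, 6, -4, 2), d=2 → +e2, X_3=(0, 7, -4, 2)
t=3: X=(0, 7, -4, 2), d=3 → -e2, X_4=(0, 6, -4, 2)
t=4: X=(0, 6, -4, 2), d=7 → -e4, X_5=(0, 6, -4, 1)
t=5: X=(0, 6, -4, 1), d=3 → -e2, X_6=(0, 5, -4, 1)
t=6: X=(0, 5, -4, 1), d=3 → -e2, X_7=(0, 4, -4, 1)
t=7: X=(0, 4, -4, 1), d=7 → -e4, X_8=(0, 4, -4, 0)
t=8: X=(0, 4, -4, 0), d=4 → +e3, X_9=(0, 4, -3, 0)
t=9: X=(0, 4, -3, 0), d=3 → -e2, X_10=(0, 3, -3, 0)
t=10: X=(0, 3, -3, 0), d=7 → -e4, X_11=(0, 3, -3, -1)
t=11: X=(0, 3, -3, -1), d=1 → -e1, X_12=(-1, 3, -3, -1)
t=12: X=(-1, 3, -3, -1), d=7 → -e4, X_13=(-1, 3, -3, -2)


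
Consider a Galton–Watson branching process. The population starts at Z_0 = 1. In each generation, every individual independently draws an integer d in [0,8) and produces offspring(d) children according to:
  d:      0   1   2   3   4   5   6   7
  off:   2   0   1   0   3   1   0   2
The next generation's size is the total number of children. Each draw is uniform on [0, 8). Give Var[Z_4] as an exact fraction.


Outcome values over d=0..7: [2, 0, 1, 0, 3, 1, 0, 2]
Σy = 9, Σy² = 19, M = 8
μ = 9/8 = 9/8,  σ² = 19/8 − (9/8)² = 71/64
V_0 = 0, E_0 = 1
V_1 = 71/64·E_0 + (9/8)²·V_0 = 71/64;  E_1 = 9/8
V_2 = 71/64·E_1 + (9/8)²·V_1 = 10863/4096;  E_2 = 81/64
V_3 = 71/64·E_2 + (9/8)²·V_2 = 1247967/262144;  E_3 = 729/512
V_4 = 71/64·E_3 + (9/8)²·V_3 = 127585935/16777216;  E_4 = 6561/4096

127585935/16777216


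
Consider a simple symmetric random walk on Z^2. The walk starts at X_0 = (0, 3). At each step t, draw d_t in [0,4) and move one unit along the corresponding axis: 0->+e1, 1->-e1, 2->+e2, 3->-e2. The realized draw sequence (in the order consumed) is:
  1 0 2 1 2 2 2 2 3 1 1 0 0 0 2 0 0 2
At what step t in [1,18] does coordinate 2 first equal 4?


t=0: X=(0, 3), d=1 → -e1, X_1=(-1, 3)
t=1: X=(-1, 3), d=0 → +e1, X_2=(0, 3)
t=2: X=(0, 3), d=2 → +e2, X_3=(0, 4)
t=3: X=(0, 4), d=1 → -e1, X_4=(-1, 4)
t=4: X=(-1, 4), d=2 → +e2, X_5=(-1, 5)
t=5: X=(-1, 5), d=2 → +e2, X_6=(-1, 6)
t=6: X=(-1, 6), d=2 → +e2, X_7=(-1, 7)
t=7: X=(-1, 7), d=2 → +e2, X_8=(-1, 8)
t=8: X=(-1, 8), d=3 → -e2, X_9=(-1, 7)
t=9: X=(-1, 7), d=1 → -e1, X_10=(-2, 7)
t=10: X=(-2, 7), d=1 → -e1, X_11=(-3, 7)
t=11: X=(-3, 7), d=0 → +e1, X_12=(-2, 7)
t=12: X=(-2, 7), d=0 → +e1, X_13=(-1, 7)
t=13: X=(-1, 7), d=0 → +e1, X_14=(0, 7)
t=14: X=(0, 7), d=2 → +e2, X_15=(0, 8)
t=15: X=(0, 8), d=0 → +e1, X_16=(1, 8)
t=16: X=(1, 8), d=0 → +e1, X_17=(2, 8)
t=17: X=(2, 8), d=2 → +e2, X_18=(2, 9)

3


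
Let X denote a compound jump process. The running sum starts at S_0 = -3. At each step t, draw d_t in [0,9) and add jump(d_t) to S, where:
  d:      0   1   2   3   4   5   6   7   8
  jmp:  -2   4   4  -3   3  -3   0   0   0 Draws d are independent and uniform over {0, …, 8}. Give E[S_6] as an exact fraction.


-1

Outcome values over d=0..8: [-2, 4, 4, -3, 3, -3, 0, 0, 0]
Σy = 3, Σy² = 63, M = 9
μ = 3/9 = 1/3,  σ² = 63/9 − (1/3)² = 62/9
E[S_6] = -3 + 6·(1/3) = -1


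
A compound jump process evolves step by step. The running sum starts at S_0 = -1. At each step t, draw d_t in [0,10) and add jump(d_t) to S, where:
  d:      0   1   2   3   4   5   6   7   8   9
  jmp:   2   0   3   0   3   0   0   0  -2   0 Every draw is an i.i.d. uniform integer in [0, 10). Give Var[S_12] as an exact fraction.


Outcome values over d=0..9: [2, 0, 3, 0, 3, 0, 0, 0, -2, 0]
Σy = 6, Σy² = 26, M = 10
μ = 6/10 = 3/5,  σ² = 26/10 − (3/5)² = 56/25
Independent increments: Var[S_12] = 12·σ² = 12·(56/25) = 672/25

672/25


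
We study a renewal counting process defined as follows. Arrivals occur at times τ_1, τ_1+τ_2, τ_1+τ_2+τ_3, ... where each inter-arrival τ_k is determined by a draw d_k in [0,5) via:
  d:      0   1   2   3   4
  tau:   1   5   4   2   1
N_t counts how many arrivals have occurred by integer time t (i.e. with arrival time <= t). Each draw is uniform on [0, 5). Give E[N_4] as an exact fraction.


Inter-arrival values over d=0..4: [1, 5, 4, 2, 1]
Each d has probability 1/5, so the pmf of τ is: f(1) = 2/5, f(2) = 1/5, f(4) = 1/5, f(5) = 1/5
Renewal equation for m(n) = E[N_n]: condition on τ_1 = k (if k <= n, one arrival plus a fresh copy on the remaining n−k steps): m(n) = F(n) + Σ_{k<=n} f(k)·m(n−k), where F(n) = P(τ <= n) and m(0) = 0
m(1) = F(1) = 2/5
m(2) = F(2) + f(1)·m(1) = 3/5 + 2/5·2/5 = 19/25
m(3) = F(3) + f(1)·m(2) + f(2)·m(1) = 3/5 + 2/5·19/25 + 1/5·2/5 = 123/125
m(4) = F(4) + f(1)·m(3) + f(2)·m(2) = 4/5 + 2/5·123/125 + 1/5·19/25 = 841/625
E[N_4] = m(4) = 841/625

841/625


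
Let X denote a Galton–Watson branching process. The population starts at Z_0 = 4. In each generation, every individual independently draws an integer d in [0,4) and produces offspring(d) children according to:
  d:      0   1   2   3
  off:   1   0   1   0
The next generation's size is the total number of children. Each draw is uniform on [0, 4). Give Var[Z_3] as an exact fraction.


Outcome values over d=0..3: [1, 0, 1, 0]
Σy = 2, Σy² = 2, M = 4
μ = 2/4 = 1/2,  σ² = 2/4 − (1/2)² = 1/4
V_0 = 0, E_0 = 4
V_1 = 1/4·E_0 + (1/2)²·V_0 = 1;  E_1 = 2
V_2 = 1/4·E_1 + (1/2)²·V_1 = 3/4;  E_2 = 1
V_3 = 1/4·E_2 + (1/2)²·V_2 = 7/16;  E_3 = 1/2

7/16


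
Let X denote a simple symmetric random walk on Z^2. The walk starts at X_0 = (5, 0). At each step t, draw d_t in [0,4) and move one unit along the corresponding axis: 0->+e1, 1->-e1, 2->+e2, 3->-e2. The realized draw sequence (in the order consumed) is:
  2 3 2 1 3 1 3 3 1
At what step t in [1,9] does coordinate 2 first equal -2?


8

t=0: X=(5, 0), d=2 → +e2, X_1=(5, 1)
t=1: X=(5, 1), d=3 → -e2, X_2=(5, 0)
t=2: X=(5, 0), d=2 → +e2, X_3=(5, 1)
t=3: X=(5, 1), d=1 → -e1, X_4=(4, 1)
t=4: X=(4, 1), d=3 → -e2, X_5=(4, 0)
t=5: X=(4, 0), d=1 → -e1, X_6=(3, 0)
t=6: X=(3, 0), d=3 → -e2, X_7=(3, -1)
t=7: X=(3, -1), d=3 → -e2, X_8=(3, -2)
t=8: X=(3, -2), d=1 → -e1, X_9=(2, -2)


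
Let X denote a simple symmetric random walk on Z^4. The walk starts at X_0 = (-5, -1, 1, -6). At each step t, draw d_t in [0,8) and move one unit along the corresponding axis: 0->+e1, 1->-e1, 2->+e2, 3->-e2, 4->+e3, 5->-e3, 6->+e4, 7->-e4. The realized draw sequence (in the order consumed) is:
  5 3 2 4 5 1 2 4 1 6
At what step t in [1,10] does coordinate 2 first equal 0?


7

t=0: X=(-5, -1, 1, -6), d=5 → -e3, X_1=(-5, -1, 0, -6)
t=1: X=(-5, -1, 0, -6), d=3 → -e2, X_2=(-5, -2, 0, -6)
t=2: X=(-5, -2, 0, -6), d=2 → +e2, X_3=(-5, -1, 0, -6)
t=3: X=(-5, -1, 0, -6), d=4 → +e3, X_4=(-5, -1, 1, -6)
t=4: X=(-5, -1, 1, -6), d=5 → -e3, X_5=(-5, -1, 0, -6)
t=5: X=(-5, -1, 0, -6), d=1 → -e1, X_6=(-6, -1, 0, -6)
t=6: X=(-6, -1, 0, -6), d=2 → +e2, X_7=(-6, 0, 0, -6)
t=7: X=(-6, 0, 0, -6), d=4 → +e3, X_8=(-6, 0, 1, -6)
t=8: X=(-6, 0, 1, -6), d=1 → -e1, X_9=(-7, 0, 1, -6)
t=9: X=(-7, 0, 1, -6), d=6 → +e4, X_10=(-7, 0, 1, -5)


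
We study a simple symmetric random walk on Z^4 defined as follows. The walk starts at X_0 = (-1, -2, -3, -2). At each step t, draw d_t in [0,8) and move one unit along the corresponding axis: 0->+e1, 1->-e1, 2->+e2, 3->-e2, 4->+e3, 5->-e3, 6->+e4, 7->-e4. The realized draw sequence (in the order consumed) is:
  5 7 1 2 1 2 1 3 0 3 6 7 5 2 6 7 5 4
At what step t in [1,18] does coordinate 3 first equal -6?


t=0: X=(-1, -2, -3, -2), d=5 → -e3, X_1=(-1, -2, -4, -2)
t=1: X=(-1, -2, -4, -2), d=7 → -e4, X_2=(-1, -2, -4, -3)
t=2: X=(-1, -2, -4, -3), d=1 → -e1, X_3=(-2, -2, -4, -3)
t=3: X=(-2, -2, -4, -3), d=2 → +e2, X_4=(-2, -1, -4, -3)
t=4: X=(-2, -1, -4, -3), d=1 → -e1, X_5=(-3, -1, -4, -3)
t=5: X=(-3, -1, -4, -3), d=2 → +e2, X_6=(-3, 0, -4, -3)
t=6: X=(-3, 0, -4, -3), d=1 → -e1, X_7=(-4, 0, -4, -3)
t=7: X=(-4, 0, -4, -3), d=3 → -e2, X_8=(-4, -1, -4, -3)
t=8: X=(-4, -1, -4, -3), d=0 → +e1, X_9=(-3, -1, -4, -3)
t=9: X=(-3, -1, -4, -3), d=3 → -e2, X_10=(-3, -2, -4, -3)
t=10: X=(-3, -2, -4, -3), d=6 → +e4, X_11=(-3, -2, -4, -2)
t=11: X=(-3, -2, -4, -2), d=7 → -e4, X_12=(-3, -2, -4, -3)
t=12: X=(-3, -2, -4, -3), d=5 → -e3, X_13=(-3, -2, -5, -3)
t=13: X=(-3, -2, -5, -3), d=2 → +e2, X_14=(-3, -1, -5, -3)
t=14: X=(-3, -1, -5, -3), d=6 → +e4, X_15=(-3, -1, -5, -2)
t=15: X=(-3, -1, -5, -2), d=7 → -e4, X_16=(-3, -1, -5, -3)
t=16: X=(-3, -1, -5, -3), d=5 → -e3, X_17=(-3, -1, -6, -3)
t=17: X=(-3, -1, -6, -3), d=4 → +e3, X_18=(-3, -1, -5, -3)

17


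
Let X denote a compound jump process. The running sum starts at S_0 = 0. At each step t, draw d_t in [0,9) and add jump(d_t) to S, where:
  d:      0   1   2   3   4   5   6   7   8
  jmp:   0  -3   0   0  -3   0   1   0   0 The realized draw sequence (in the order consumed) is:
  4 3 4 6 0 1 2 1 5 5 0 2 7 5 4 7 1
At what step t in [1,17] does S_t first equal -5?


4

t=0: S=0, d=4, jump=-3, S_1=-3
t=1: S=-3, d=3, jump=0, S_2=-3
t=2: S=-3, d=4, jump=-3, S_3=-6
t=3: S=-6, d=6, jump=1, S_4=-5
t=4: S=-5, d=0, jump=0, S_5=-5
t=5: S=-5, d=1, jump=-3, S_6=-8
t=6: S=-8, d=2, jump=0, S_7=-8
t=7: S=-8, d=1, jump=-3, S_8=-11
t=8: S=-11, d=5, jump=0, S_9=-11
t=9: S=-11, d=5, jump=0, S_10=-11
t=10: S=-11, d=0, jump=0, S_11=-11
t=11: S=-11, d=2, jump=0, S_12=-11
t=12: S=-11, d=7, jump=0, S_13=-11
t=13: S=-11, d=5, jump=0, S_14=-11
t=14: S=-11, d=4, jump=-3, S_15=-14
t=15: S=-14, d=7, jump=0, S_16=-14
t=16: S=-14, d=1, jump=-3, S_17=-17


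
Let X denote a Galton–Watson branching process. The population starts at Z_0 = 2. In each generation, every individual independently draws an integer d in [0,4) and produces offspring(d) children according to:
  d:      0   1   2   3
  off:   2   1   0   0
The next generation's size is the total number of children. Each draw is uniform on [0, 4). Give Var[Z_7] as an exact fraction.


Outcome values over d=0..3: [2, 1, 0, 0]
Σy = 3, Σy² = 5, M = 4
μ = 3/4 = 3/4,  σ² = 5/4 − (3/4)² = 11/16
V_0 = 0, E_0 = 2
V_1 = 11/16·E_0 + (3/4)²·V_0 = 11/8;  E_1 = 3/2
V_2 = 11/16·E_1 + (3/4)²·V_1 = 231/128;  E_2 = 9/8
V_3 = 11/16·E_2 + (3/4)²·V_2 = 3663/2048;  E_3 = 27/32
V_4 = 11/16·E_3 + (3/4)²·V_3 = 51975/32768;  E_4 = 81/128
V_5 = 11/16·E_4 + (3/4)²·V_4 = 695871/524288;  E_5 = 243/512
V_6 = 11/16·E_5 + (3/4)²·V_5 = 8999991/8388608;  E_6 = 729/2048
V_7 = 11/16·E_6 + (3/4)²·V_6 = 113845743/134217728;  E_7 = 2187/8192

113845743/134217728


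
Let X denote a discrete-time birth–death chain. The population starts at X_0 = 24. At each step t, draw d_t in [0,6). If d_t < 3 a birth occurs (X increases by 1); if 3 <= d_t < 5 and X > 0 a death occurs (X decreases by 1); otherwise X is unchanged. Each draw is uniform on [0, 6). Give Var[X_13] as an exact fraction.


X can drop by at most 1 per step and X_0 = 24 > T = 13, so X_t >= 24 − t >= 11 > 0 for every t <= 13: the floor at 0 (the 'and X > 0' condition) never binds. Hence X_13 = X_0 + Σ_{t<13} Y_t with i.i.d. increments Y_t = y(d_t) ∈ {+1, −1, 0}.
Outcome values over d=0..5: [1, 1, 1, -1, -1, 0]
Σy = 1, Σy² = 5, M = 6
μ = 1/6 = 1/6,  σ² = 5/6 − (1/6)² = 29/36
Independent increments: Var[X_13] = 13·σ² = 13·(29/36) = 377/36

377/36


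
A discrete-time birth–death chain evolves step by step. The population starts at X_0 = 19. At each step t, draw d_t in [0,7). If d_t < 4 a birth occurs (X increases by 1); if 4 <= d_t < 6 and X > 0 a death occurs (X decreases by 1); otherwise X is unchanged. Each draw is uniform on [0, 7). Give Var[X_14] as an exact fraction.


76/7

X can drop by at most 1 per step and X_0 = 19 > T = 14, so X_t >= 19 − t >= 5 > 0 for every t <= 14: the floor at 0 (the 'and X > 0' condition) never binds. Hence X_14 = X_0 + Σ_{t<14} Y_t with i.i.d. increments Y_t = y(d_t) ∈ {+1, −1, 0}.
Outcome values over d=0..6: [1, 1, 1, 1, -1, -1, 0]
Σy = 2, Σy² = 6, M = 7
μ = 2/7 = 2/7,  σ² = 6/7 − (2/7)² = 38/49
Independent increments: Var[X_14] = 14·σ² = 14·(38/49) = 76/7


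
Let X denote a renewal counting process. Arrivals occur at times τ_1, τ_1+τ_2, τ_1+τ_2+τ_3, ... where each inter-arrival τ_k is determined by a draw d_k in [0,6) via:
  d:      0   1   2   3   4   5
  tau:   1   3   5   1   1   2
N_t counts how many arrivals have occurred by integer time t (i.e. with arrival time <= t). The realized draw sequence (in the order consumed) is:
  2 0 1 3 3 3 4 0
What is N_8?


2

draw d_1=2: τ_1=5, arrival time A_1=5
draw d_2=0: τ_2=1, arrival time A_2=6
draw d_3=1: τ_3=3, arrival time A_3=9
draw d_4=3: τ_4=1, arrival time A_4=10
draw d_5=3: τ_5=1, arrival time A_5=11
draw d_6=3: τ_6=1, arrival time A_6=12
draw d_7=4: τ_7=1, arrival time A_7=13
draw d_8=0: τ_8=1, arrival time A_8=14
N_t over t=0..8: 0:0 1:0 2:0 3:0 4:0 5:1 6:2 7:2 8:2


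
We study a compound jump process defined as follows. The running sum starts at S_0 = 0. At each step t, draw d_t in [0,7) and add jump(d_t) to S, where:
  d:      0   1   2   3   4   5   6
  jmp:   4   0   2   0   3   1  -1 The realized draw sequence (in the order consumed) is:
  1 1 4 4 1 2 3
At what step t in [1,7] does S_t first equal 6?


t=0: S=0, d=1, jump=0, S_1=0
t=1: S=0, d=1, jump=0, S_2=0
t=2: S=0, d=4, jump=3, S_3=3
t=3: S=3, d=4, jump=3, S_4=6
t=4: S=6, d=1, jump=0, S_5=6
t=5: S=6, d=2, jump=2, S_6=8
t=6: S=8, d=3, jump=0, S_7=8

4


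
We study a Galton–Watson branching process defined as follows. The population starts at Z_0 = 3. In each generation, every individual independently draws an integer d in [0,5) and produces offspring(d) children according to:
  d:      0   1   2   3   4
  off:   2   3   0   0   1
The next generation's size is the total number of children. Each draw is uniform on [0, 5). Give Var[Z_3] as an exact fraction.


Outcome values over d=0..4: [2, 3, 0, 0, 1]
Σy = 6, Σy² = 14, M = 5
μ = 6/5 = 6/5,  σ² = 14/5 − (6/5)² = 34/25
V_0 = 0, E_0 = 3
V_1 = 34/25·E_0 + (6/5)²·V_0 = 102/25;  E_1 = 18/5
V_2 = 34/25·E_1 + (6/5)²·V_1 = 6732/625;  E_2 = 108/25
V_3 = 34/25·E_2 + (6/5)²·V_2 = 334152/15625;  E_3 = 648/125

334152/15625


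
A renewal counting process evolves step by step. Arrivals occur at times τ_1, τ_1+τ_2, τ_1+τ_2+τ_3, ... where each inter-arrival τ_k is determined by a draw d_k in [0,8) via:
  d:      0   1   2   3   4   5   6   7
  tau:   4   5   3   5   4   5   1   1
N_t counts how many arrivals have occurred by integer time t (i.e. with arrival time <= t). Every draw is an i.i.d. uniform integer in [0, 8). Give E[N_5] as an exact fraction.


1325/1024

Inter-arrival values over d=0..7: [4, 5, 3, 5, 4, 5, 1, 1]
Each d has probability 1/8, so the pmf of τ is: f(1) = 1/4, f(3) = 1/8, f(4) = 1/4, f(5) = 3/8
Renewal equation for m(n) = E[N_n]: condition on τ_1 = k (if k <= n, one arrival plus a fresh copy on the remaining n−k steps): m(n) = F(n) + Σ_{k<=n} f(k)·m(n−k), where F(n) = P(τ <= n) and m(0) = 0
m(1) = F(1) = 1/4
m(2) = F(2) + f(1)·m(1) = 1/4 + 1/4·1/4 = 5/16
m(3) = F(3) + f(1)·m(2) = 3/8 + 1/4·5/16 = 29/64
m(4) = F(4) + f(1)·m(3) + f(3)·m(1) = 5/8 + 1/4·29/64 + 1/8·1/4 = 197/256
m(5) = F(5) + f(1)·m(4) + f(3)·m(2) + f(4)·m(1) = 1 + 1/4·197/256 + 1/8·5/16 + 1/4·1/4 = 1325/1024
E[N_5] = m(5) = 1325/1024


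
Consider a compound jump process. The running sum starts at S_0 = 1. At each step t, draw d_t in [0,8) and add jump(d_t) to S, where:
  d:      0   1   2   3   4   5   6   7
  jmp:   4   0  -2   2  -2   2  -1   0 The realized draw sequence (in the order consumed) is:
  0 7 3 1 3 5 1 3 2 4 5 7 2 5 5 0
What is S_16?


t=0: S=1, d=0, jump=4, S_1=5
t=1: S=5, d=7, jump=0, S_2=5
t=2: S=5, d=3, jump=2, S_3=7
t=3: S=7, d=1, jump=0, S_4=7
t=4: S=7, d=3, jump=2, S_5=9
t=5: S=9, d=5, jump=2, S_6=11
t=6: S=11, d=1, jump=0, S_7=11
t=7: S=11, d=3, jump=2, S_8=13
t=8: S=13, d=2, jump=-2, S_9=11
t=9: S=11, d=4, jump=-2, S_10=9
t=10: S=9, d=5, jump=2, S_11=11
t=11: S=11, d=7, jump=0, S_12=11
t=12: S=11, d=2, jump=-2, S_13=9
t=13: S=9, d=5, jump=2, S_14=11
t=14: S=11, d=5, jump=2, S_15=13
t=15: S=13, d=0, jump=4, S_16=17

17


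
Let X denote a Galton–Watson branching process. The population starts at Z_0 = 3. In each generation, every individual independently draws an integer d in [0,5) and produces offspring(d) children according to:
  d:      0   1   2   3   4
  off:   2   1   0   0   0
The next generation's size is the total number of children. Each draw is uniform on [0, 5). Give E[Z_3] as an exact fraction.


Outcome values over d=0..4: [2, 1, 0, 0, 0]
Σy = 3, Σy² = 5, M = 5
μ = 3/5 = 3/5,  σ² = 5/5 − (3/5)² = 16/25
E[Z_0] = 3
E[Z_1] = 3/5·E[Z_0] = 9/5
E[Z_2] = 3/5·E[Z_1] = 27/25
E[Z_3] = 3/5·E[Z_2] = 81/125

81/125


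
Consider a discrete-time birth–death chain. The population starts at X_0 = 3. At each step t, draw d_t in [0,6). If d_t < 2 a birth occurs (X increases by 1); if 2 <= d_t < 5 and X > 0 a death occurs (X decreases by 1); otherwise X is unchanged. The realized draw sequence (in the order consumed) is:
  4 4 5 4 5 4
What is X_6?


0

t=0: X=3, d=4 → death, X_1=2
t=1: X=2, d=4 → death, X_2=1
t=2: X=1, d=5 → hold, X_3=1
t=3: X=1, d=4 → death, X_4=0
t=4: X=0, d=5 → hold, X_5=0
t=5: X=0, d=4 → hold, X_6=0


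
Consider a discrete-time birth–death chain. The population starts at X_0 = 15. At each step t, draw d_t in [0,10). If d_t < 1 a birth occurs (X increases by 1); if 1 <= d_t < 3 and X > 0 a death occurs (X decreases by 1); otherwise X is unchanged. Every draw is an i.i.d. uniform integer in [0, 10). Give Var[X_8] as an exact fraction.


58/25

X can drop by at most 1 per step and X_0 = 15 > T = 8, so X_t >= 15 − t >= 7 > 0 for every t <= 8: the floor at 0 (the 'and X > 0' condition) never binds. Hence X_8 = X_0 + Σ_{t<8} Y_t with i.i.d. increments Y_t = y(d_t) ∈ {+1, −1, 0}.
Outcome values over d=0..9: [1, -1, -1, 0, 0, 0, 0, 0, 0, 0]
Σy = -1, Σy² = 3, M = 10
μ = -1/10 = -1/10,  σ² = 3/10 − (-1/10)² = 29/100
Independent increments: Var[X_8] = 8·σ² = 8·(29/100) = 58/25


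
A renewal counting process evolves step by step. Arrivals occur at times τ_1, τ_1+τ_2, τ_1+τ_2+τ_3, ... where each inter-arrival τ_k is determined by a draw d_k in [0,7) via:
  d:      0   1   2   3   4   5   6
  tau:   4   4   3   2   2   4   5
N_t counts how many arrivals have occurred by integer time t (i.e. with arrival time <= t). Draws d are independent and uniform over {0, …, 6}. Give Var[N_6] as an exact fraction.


Inter-arrival values over d=0..6: [4, 4, 3, 2, 2, 4, 5]
Each d has probability 1/7, so the pmf of τ is: f(2) = 2/7, f(3) = 1/7, f(4) = 3/7, f(5) = 1/7
Let p_n(j) = P(N_n = j), with p_0 = [1]. Condition on τ_1: p_n(0) = P(τ > n), and for j >= 1, p_n(j) = Σ_{k<=n} f(k)·p_{n−k}(j−1)
p_1 = [1]  (j = 0)
p_2 = [5/7, 2/7]  (j = 0..1)
p_3 = [4/7, 3/7]  (j = 0..1)
p_4 = [1/7, 38/49, 4/49]  (j = 0..2)
p_5 = [0, 41/49, 8/49]  (j = 0..2)
p_6 = [0, 4/7, 139/343, 8/343]  (j = 0..3)
E[N_6] = Σ j·p_6(j) = 498/343;  E[N_6²] = Σ j²·p_6(j) = 824/343
Var[N_6] = 824/343 − (498/343)² = 34628/117649

34628/117649


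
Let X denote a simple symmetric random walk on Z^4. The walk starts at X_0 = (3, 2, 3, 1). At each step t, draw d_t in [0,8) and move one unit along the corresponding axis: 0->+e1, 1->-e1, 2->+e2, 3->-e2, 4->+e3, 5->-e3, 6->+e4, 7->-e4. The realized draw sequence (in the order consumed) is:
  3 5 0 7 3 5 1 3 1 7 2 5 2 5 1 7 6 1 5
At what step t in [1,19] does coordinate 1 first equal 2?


9

t=0: X=(3, 2, 3, 1), d=3 → -e2, X_1=(3, 1, 3, 1)
t=1: X=(3, 1, 3, 1), d=5 → -e3, X_2=(3, 1, 2, 1)
t=2: X=(3, 1, 2, 1), d=0 → +e1, X_3=(4, 1, 2, 1)
t=3: X=(4, 1, 2, 1), d=7 → -e4, X_4=(4, 1, 2, 0)
t=4: X=(4, 1, 2, 0), d=3 → -e2, X_5=(4, 0, 2, 0)
t=5: X=(4, 0, 2, 0), d=5 → -e3, X_6=(4, 0, 1, 0)
t=6: X=(4, 0, 1, 0), d=1 → -e1, X_7=(3, 0, 1, 0)
t=7: X=(3, 0, 1, 0), d=3 → -e2, X_8=(3, -1, 1, 0)
t=8: X=(3, -1, 1, 0), d=1 → -e1, X_9=(2, -1, 1, 0)
t=9: X=(2, -1, 1, 0), d=7 → -e4, X_10=(2, -1, 1, -1)
t=10: X=(2, -1, 1, -1), d=2 → +e2, X_11=(2, 0, 1, -1)
t=11: X=(2, 0, 1, -1), d=5 → -e3, X_12=(2, 0, 0, -1)
t=12: X=(2, 0, 0, -1), d=2 → +e2, X_13=(2, 1, 0, -1)
t=13: X=(2, 1, 0, -1), d=5 → -e3, X_14=(2, 1, -1, -1)
t=14: X=(2, 1, -1, -1), d=1 → -e1, X_15=(1, 1, -1, -1)
t=15: X=(1, 1, -1, -1), d=7 → -e4, X_16=(1, 1, -1, -2)
t=16: X=(1, 1, -1, -2), d=6 → +e4, X_17=(1, 1, -1, -1)
t=17: X=(1, 1, -1, -1), d=1 → -e1, X_18=(0, 1, -1, -1)
t=18: X=(0, 1, -1, -1), d=5 → -e3, X_19=(0, 1, -2, -1)


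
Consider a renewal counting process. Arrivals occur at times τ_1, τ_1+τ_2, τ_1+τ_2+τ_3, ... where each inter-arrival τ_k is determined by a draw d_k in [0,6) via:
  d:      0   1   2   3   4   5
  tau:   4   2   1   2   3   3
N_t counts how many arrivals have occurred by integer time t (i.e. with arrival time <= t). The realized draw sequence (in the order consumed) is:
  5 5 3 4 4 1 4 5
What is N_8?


3

draw d_1=5: τ_1=3, arrival time A_1=3
draw d_2=5: τ_2=3, arrival time A_2=6
draw d_3=3: τ_3=2, arrival time A_3=8
draw d_4=4: τ_4=3, arrival time A_4=11
draw d_5=4: τ_5=3, arrival time A_5=14
draw d_6=1: τ_6=2, arrival time A_6=16
draw d_7=4: τ_7=3, arrival time A_7=19
draw d_8=5: τ_8=3, arrival time A_8=22
N_t over t=0..8: 0:0 1:0 2:0 3:1 4:1 5:1 6:2 7:2 8:3


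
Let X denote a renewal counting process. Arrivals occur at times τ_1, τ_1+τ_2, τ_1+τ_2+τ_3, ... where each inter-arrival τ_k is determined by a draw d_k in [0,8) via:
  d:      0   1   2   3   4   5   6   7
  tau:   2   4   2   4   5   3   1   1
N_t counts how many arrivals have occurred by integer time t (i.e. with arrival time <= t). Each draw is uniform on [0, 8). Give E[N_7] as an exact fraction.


38469/16384

Inter-arrival values over d=0..7: [2, 4, 2, 4, 5, 3, 1, 1]
Each d has probability 1/8, so the pmf of τ is: f(1) = 1/4, f(2) = 1/4, f(3) = 1/8, f(4) = 1/4, f(5) = 1/8
Renewal equation for m(n) = E[N_n]: condition on τ_1 = k (if k <= n, one arrival plus a fresh copy on the remaining n−k steps): m(n) = F(n) + Σ_{k<=n} f(k)·m(n−k), where F(n) = P(τ <= n) and m(0) = 0
m(1) = F(1) = 1/4
m(2) = F(2) + f(1)·m(1) = 1/2 + 1/4·1/4 = 9/16
m(3) = F(3) + f(1)·m(2) + f(2)·m(1) = 5/8 + 1/4·9/16 + 1/4·1/4 = 53/64
m(4) = F(4) + f(1)·m(3) + f(2)·m(2) + f(3)·m(1) = 7/8 + 1/4·53/64 + 1/4·9/16 + 1/8·1/4 = 321/256
m(5) = F(5) + f(1)·m(4) + f(2)·m(3) + f(3)·m(2) + f(4)·m(1) = 1 + 1/4·321/256 + 1/4·53/64 + 1/8·9/16 + 1/4·1/4 = 1693/1024
m(6) = F(6) + f(1)·m(5) + f(2)·m(4) + f(3)·m(3) + f(4)·m(2) + f(5)·m(1) = 1 + 1/4·1693/1024 + 1/4·321/256 + 1/8·53/64 + 1/4·9/16 + 1/8·1/4 = 8201/4096
m(7) = F(7) + f(1)·m(6) + f(2)·m(5) + f(3)·m(4) + f(4)·m(3) + f(5)·m(2) = 1 + 1/4·8201/4096 + 1/4·1693/1024 + 1/8·321/256 + 1/4·53/64 + 1/8·9/16 = 38469/16384
E[N_7] = m(7) = 38469/16384


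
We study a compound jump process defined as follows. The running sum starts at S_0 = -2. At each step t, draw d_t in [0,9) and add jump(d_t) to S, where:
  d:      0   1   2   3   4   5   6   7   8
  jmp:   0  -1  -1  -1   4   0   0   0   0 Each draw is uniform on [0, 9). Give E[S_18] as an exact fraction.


0

Outcome values over d=0..8: [0, -1, -1, -1, 4, 0, 0, 0, 0]
Σy = 1, Σy² = 19, M = 9
μ = 1/9 = 1/9,  σ² = 19/9 − (1/9)² = 170/81
E[S_18] = -2 + 18·(1/9) = 0


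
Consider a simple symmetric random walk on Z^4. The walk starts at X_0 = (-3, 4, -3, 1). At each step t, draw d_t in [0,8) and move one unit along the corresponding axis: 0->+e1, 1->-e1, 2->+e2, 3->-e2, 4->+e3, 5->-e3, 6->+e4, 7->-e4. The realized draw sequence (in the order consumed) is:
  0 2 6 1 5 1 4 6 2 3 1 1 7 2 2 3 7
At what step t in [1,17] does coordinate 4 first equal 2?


3

t=0: X=(-3, 4, -3, 1), d=0 → +e1, X_1=(-2, 4, -3, 1)
t=1: X=(-2, 4, -3, 1), d=2 → +e2, X_2=(-2, 5, -3, 1)
t=2: X=(-2, 5, -3, 1), d=6 → +e4, X_3=(-2, 5, -3, 2)
t=3: X=(-2, 5, -3, 2), d=1 → -e1, X_4=(-3, 5, -3, 2)
t=4: X=(-3, 5, -3, 2), d=5 → -e3, X_5=(-3, 5, -4, 2)
t=5: X=(-3, 5, -4, 2), d=1 → -e1, X_6=(-4, 5, -4, 2)
t=6: X=(-4, 5, -4, 2), d=4 → +e3, X_7=(-4, 5, -3, 2)
t=7: X=(-4, 5, -3, 2), d=6 → +e4, X_8=(-4, 5, -3, 3)
t=8: X=(-4, 5, -3, 3), d=2 → +e2, X_9=(-4, 6, -3, 3)
t=9: X=(-4, 6, -3, 3), d=3 → -e2, X_10=(-4, 5, -3, 3)
t=10: X=(-4, 5, -3, 3), d=1 → -e1, X_11=(-5, 5, -3, 3)
t=11: X=(-5, 5, -3, 3), d=1 → -e1, X_12=(-6, 5, -3, 3)
t=12: X=(-6, 5, -3, 3), d=7 → -e4, X_13=(-6, 5, -3, 2)
t=13: X=(-6, 5, -3, 2), d=2 → +e2, X_14=(-6, 6, -3, 2)
t=14: X=(-6, 6, -3, 2), d=2 → +e2, X_15=(-6, 7, -3, 2)
t=15: X=(-6, 7, -3, 2), d=3 → -e2, X_16=(-6, 6, -3, 2)
t=16: X=(-6, 6, -3, 2), d=7 → -e4, X_17=(-6, 6, -3, 1)
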